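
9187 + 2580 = 11767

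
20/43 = 20/43 = 0.47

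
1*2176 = 2176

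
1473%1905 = 1473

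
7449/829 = 8 + 817/829 = 8.99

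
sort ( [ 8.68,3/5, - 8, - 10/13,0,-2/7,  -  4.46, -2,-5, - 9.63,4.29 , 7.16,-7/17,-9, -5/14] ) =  [- 9.63, - 9, - 8 , - 5, -4.46, - 2,-10/13,-7/17, - 5/14, - 2/7, 0,3/5,4.29 , 7.16,8.68 ] 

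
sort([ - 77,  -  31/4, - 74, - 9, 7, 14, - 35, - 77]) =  [-77, - 77, - 74, - 35, - 9, - 31/4, 7,14]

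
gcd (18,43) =1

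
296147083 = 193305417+102841666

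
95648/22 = 4347+ 7/11  =  4347.64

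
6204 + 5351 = 11555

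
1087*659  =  716333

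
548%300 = 248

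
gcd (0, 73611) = 73611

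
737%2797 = 737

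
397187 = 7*56741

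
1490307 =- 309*( - 4823 )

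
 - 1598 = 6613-8211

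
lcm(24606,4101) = 24606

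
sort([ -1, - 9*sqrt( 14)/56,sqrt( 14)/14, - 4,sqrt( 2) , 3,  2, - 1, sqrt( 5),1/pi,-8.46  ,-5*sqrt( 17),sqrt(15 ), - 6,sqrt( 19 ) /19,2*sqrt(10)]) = [ - 5*sqrt( 17 ), - 8.46, - 6, - 4,-1, - 1, - 9*sqrt( 14)/56,sqrt( 19)/19, sqrt (14)/14 , 1/pi,  sqrt( 2 ),2,sqrt( 5 ),3,sqrt( 15),2* sqrt( 10 )]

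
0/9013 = 0 = 0.00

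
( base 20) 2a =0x32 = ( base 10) 50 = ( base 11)46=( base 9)55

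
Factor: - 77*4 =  - 2^2*7^1 * 11^1 = -  308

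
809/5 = 809/5 = 161.80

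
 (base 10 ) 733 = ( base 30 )od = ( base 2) 1011011101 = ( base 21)1dj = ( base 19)20B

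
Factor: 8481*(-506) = -4291386 = - 2^1*3^1 * 11^2*23^1*257^1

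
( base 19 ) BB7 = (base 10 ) 4187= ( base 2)1000001011011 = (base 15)1392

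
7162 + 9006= 16168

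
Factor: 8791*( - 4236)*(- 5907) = 219968859132 = 2^2*3^2*11^1*59^1*149^1*179^1 * 353^1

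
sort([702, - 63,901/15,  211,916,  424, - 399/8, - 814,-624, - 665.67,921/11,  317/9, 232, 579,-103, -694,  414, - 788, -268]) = [-814, - 788, - 694, - 665.67, - 624, - 268, - 103,-63, - 399/8,317/9,901/15,921/11, 211,  232,414,424,579, 702,916]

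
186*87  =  16182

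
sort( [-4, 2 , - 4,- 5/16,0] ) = [-4, - 4, - 5/16,0,2] 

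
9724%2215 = 864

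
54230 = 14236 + 39994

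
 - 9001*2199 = - 19793199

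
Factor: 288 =2^5*3^2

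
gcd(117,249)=3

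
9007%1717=422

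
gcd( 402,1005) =201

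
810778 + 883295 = 1694073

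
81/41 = 1 + 40/41 = 1.98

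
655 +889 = 1544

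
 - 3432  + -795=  - 4227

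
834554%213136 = 195146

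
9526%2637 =1615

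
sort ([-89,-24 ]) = [- 89, - 24]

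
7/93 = 7/93 = 0.08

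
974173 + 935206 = 1909379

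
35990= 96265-60275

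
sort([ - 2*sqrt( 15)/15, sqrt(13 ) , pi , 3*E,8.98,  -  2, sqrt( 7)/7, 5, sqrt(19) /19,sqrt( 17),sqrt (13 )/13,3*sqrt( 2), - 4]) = [ - 4,-2, - 2*sqrt( 15 ) /15, sqrt(19 )/19,sqrt(13) /13,sqrt( 7 ) /7,pi, sqrt( 13 ), sqrt ( 17), 3*sqrt(2 ),5,3*E, 8.98 ]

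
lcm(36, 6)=36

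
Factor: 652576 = 2^5*20393^1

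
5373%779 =699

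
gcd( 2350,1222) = 94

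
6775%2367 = 2041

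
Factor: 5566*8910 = 2^2*3^4*5^1*11^3*23^1 = 49593060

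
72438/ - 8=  - 36219/4 =- 9054.75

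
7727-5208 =2519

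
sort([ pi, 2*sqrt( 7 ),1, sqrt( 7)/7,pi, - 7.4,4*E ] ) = [ - 7.4,sqrt (7 ) /7, 1, pi, pi, 2*sqrt(7 ),  4*E ] 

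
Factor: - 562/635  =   - 2^1*5^( -1 )*127^( - 1)*281^1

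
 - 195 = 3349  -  3544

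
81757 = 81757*1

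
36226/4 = 18113/2 = 9056.50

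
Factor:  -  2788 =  - 2^2 * 17^1*41^1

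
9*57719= 519471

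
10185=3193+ 6992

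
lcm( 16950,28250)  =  84750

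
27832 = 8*3479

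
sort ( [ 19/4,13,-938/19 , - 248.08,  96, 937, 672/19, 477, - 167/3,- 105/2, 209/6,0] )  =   [-248.08, - 167/3, - 105/2, - 938/19, 0,19/4, 13,209/6, 672/19 , 96,  477, 937]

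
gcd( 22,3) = 1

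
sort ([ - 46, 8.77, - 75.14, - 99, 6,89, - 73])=[ - 99, - 75.14,-73 , - 46, 6,8.77 , 89]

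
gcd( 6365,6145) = 5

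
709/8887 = 709/8887 = 0.08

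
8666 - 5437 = 3229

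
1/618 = 1/618 = 0.00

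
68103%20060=7923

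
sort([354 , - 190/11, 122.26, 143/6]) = [ -190/11, 143/6, 122.26, 354 ] 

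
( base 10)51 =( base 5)201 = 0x33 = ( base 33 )1I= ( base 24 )23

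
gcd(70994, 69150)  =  922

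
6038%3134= 2904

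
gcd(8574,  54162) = 6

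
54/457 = 54/457 = 0.12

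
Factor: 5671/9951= 53/93 = 3^(-1)*31^(-1)*53^1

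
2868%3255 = 2868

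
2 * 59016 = 118032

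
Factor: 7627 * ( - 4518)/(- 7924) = 17229393/3962  =  2^( -1)*3^2*7^(-1 )*29^1 *251^1*263^1*283^( - 1)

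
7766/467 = 7766/467= 16.63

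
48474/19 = 2551 + 5/19 = 2551.26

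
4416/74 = 59 + 25/37= 59.68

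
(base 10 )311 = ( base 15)15B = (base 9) 375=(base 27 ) BE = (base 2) 100110111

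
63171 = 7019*9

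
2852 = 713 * 4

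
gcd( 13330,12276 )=62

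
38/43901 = 38/43901 = 0.00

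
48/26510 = 24/13255 =0.00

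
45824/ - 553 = - 83 + 75/553 = - 82.86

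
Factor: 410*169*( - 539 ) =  - 2^1 * 5^1*  7^2* 11^1*13^2*41^1 = -37347310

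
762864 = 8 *95358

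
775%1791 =775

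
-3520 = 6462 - 9982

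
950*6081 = 5776950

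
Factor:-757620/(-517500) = 183/125 = 3^1*5^ ( - 3)*61^1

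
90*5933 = 533970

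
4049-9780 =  - 5731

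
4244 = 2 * 2122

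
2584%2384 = 200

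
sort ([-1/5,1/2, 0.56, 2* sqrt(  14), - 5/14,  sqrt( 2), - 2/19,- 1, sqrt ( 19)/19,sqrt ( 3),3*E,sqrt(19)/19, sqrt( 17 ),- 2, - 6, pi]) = [ - 6, - 2, - 1, - 5/14, - 1/5, - 2/19,sqrt(19) /19 , sqrt(19)/19,1/2, 0.56,sqrt(2 ),sqrt (3 ),pi, sqrt ( 17),2*sqrt(14),3*E ]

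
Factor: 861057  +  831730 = 1692787 = 37^1*45751^1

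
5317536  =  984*5404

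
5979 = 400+5579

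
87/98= 87/98 = 0.89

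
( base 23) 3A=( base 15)54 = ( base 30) 2j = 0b1001111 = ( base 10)79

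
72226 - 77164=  - 4938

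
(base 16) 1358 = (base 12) 2a48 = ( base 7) 20303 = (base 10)4952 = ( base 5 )124302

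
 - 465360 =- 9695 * 48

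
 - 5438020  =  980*(-5549)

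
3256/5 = 3256/5 = 651.20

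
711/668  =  1 +43/668  =  1.06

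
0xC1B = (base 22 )68J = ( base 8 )6033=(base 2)110000011011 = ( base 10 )3099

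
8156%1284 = 452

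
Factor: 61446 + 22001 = 7^2*13^1*131^1=83447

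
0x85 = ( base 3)11221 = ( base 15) 8d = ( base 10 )133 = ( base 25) 58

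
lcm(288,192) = 576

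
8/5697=8/5697 = 0.00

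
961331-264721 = 696610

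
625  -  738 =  - 113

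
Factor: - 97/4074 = -1/42 = -  2^(-1 ) * 3^(-1)*7^ (  -  1 ) 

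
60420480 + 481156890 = 541577370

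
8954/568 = 15 + 217/284 = 15.76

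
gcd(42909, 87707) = 1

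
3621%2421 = 1200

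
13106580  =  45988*285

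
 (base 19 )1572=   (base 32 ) 8iv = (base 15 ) 2919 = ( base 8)21137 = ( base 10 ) 8799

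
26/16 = 1+5/8 = 1.62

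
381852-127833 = 254019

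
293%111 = 71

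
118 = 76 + 42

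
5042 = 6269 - 1227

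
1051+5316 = 6367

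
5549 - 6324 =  - 775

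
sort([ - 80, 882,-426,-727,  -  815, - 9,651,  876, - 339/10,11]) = [ - 815,-727, -426,- 80,-339/10,-9,11,651,876,882]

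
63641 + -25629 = 38012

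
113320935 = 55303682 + 58017253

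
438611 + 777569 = 1216180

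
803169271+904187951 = 1707357222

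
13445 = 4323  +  9122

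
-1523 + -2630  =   - 4153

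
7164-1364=5800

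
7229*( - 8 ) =  -  57832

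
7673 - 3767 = 3906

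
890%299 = 292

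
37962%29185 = 8777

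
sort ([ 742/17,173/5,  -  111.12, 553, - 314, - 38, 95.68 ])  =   [ - 314, - 111.12, - 38, 173/5,742/17, 95.68, 553 ] 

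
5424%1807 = 3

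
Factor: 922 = 2^1*461^1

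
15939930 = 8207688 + 7732242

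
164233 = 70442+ 93791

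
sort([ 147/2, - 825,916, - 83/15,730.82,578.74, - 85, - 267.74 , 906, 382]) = [ - 825, - 267.74, - 85, - 83/15,147/2,382,578.74, 730.82, 906, 916] 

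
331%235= 96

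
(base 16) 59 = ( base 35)2J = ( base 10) 89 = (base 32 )2P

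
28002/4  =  7000 + 1/2  =  7000.50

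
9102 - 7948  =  1154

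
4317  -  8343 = -4026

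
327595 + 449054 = 776649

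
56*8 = 448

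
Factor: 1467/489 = 3= 3^1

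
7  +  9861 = 9868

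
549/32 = 549/32 = 17.16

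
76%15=1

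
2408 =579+1829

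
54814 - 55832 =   -  1018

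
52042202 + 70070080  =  122112282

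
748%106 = 6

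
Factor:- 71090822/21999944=  -  2^( - 2 ) * 11^1*41^( - 1) * 67073^( - 1)*3231401^1 = -35545411/10999972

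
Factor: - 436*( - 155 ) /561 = 2^2*3^( -1 )*5^1*11^ ( - 1)*17^( - 1) * 31^1*109^1  =  67580/561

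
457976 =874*524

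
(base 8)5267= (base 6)20411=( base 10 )2743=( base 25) 49i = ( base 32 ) 2ln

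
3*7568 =22704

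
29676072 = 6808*4359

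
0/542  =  0= 0.00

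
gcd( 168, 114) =6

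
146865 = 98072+48793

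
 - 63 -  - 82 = 19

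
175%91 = 84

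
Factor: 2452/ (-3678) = - 2/3 = -2^1 * 3^( - 1 )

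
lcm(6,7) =42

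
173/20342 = 173/20342 = 0.01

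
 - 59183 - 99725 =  - 158908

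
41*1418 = 58138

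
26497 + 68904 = 95401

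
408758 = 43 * 9506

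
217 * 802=174034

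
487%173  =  141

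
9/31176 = 1/3464= 0.00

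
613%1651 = 613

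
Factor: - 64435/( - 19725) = 49/15 = 3^( -1)*5^( - 1 )*7^2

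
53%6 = 5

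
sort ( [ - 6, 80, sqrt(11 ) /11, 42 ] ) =[ - 6,sqrt( 11)/11,42,80 ] 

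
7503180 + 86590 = 7589770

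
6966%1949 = 1119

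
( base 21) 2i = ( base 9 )66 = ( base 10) 60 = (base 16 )3C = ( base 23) 2e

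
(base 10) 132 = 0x84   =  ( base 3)11220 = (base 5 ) 1012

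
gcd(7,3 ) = 1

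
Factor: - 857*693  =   - 593901= - 3^2 *7^1 * 11^1 * 857^1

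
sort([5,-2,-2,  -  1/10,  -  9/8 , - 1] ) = [  -  2,  -  2,  -  9/8, - 1, - 1/10 , 5 ]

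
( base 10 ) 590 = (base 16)24e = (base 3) 210212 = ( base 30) jk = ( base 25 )NF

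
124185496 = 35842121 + 88343375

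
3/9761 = 3/9761 = 0.00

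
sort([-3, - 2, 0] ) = [ - 3, - 2, 0]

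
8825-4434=4391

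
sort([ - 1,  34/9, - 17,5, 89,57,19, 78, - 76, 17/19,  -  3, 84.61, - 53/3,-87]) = [ - 87,  -  76, -53/3,-17,  -  3,-1,  17/19,34/9 , 5, 19,57,78, 84.61,  89]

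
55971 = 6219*9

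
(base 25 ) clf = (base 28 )A74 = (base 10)8040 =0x1f68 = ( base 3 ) 102000210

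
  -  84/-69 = 1 + 5/23 = 1.22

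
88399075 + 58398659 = 146797734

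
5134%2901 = 2233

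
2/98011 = 2/98011= 0.00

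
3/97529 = 3/97529 = 0.00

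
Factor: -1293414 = - 2^1*3^1*73^1*2953^1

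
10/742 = 5/371=0.01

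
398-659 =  - 261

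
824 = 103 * 8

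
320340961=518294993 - 197954032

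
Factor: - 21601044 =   -  2^2*3^2*37^1 * 16217^1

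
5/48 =5/48 = 0.10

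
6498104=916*7094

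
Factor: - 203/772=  - 2^( - 2 )*7^1*29^1*193^( - 1 )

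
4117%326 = 205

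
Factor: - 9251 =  - 11^1*29^2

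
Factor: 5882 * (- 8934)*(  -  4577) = 2^2*3^1*17^1*23^1*173^1*199^1*1489^1 = 240520379676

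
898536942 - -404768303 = 1303305245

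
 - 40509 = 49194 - 89703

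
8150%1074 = 632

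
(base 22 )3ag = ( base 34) 1fm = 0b11010011000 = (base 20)448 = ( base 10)1688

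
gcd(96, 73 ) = 1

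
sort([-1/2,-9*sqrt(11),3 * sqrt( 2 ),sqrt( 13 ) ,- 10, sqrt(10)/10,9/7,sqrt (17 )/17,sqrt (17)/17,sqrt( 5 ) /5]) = [ - 9*sqrt(11), - 10, - 1/2,sqrt ( 17 )/17, sqrt(17 )/17,sqrt( 10)/10,  sqrt( 5) /5, 9/7 , sqrt( 13 ),3 * sqrt(2 ) ] 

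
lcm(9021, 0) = 0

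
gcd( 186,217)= 31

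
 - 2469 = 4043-6512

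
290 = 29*10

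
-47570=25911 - 73481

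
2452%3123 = 2452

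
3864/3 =1288 = 1288.00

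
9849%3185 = 294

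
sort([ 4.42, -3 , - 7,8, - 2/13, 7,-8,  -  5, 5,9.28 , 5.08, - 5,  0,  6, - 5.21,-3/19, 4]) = [ - 8,-7,-5.21, - 5 , -5, - 3, - 3/19, - 2/13,  0,  4, 4.42, 5,5.08,6,  7 , 8,9.28 ] 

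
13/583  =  13/583= 0.02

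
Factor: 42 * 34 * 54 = 2^3*3^4*7^1*17^1 = 77112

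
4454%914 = 798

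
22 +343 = 365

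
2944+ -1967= 977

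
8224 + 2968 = 11192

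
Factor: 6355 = 5^1*31^1*41^1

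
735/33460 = 21/956= 0.02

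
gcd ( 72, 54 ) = 18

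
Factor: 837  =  3^3*31^1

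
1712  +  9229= 10941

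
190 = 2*95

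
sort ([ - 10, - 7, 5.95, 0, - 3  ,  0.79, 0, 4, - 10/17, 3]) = [ - 10,  -  7, - 3,-10/17, 0 , 0, 0.79,3, 4,5.95] 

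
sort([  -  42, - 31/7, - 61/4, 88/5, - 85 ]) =[ - 85, - 42, - 61/4, - 31/7, 88/5]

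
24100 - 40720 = - 16620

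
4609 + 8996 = 13605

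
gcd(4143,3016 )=1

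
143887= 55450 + 88437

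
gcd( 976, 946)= 2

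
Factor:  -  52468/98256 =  - 2^( - 2)*3^( - 1) * 13^1*23^( - 1)*89^( - 1)*1009^1 = -13117/24564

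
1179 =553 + 626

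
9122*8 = 72976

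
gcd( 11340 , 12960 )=1620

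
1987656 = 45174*44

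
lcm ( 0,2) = 0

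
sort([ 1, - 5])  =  [-5,1]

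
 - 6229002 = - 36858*169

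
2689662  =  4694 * 573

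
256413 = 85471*3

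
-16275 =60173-76448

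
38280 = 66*580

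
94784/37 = 94784/37 = 2561.73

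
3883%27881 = 3883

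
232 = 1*232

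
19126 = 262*73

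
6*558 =3348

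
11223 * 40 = 448920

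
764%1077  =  764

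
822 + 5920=6742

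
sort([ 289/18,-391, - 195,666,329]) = [  -  391, - 195,289/18,329, 666 ] 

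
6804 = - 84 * (-81 )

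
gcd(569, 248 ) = 1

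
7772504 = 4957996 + 2814508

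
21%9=3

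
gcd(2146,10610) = 2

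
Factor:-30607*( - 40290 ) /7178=616578015/3589 = 3^1*5^1 *17^1* 37^ ( - 1 ) *79^1 * 97^( - 1 )*127^1*241^1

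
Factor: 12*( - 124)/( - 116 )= 2^2*3^1 * 29^(-1 )*31^1 = 372/29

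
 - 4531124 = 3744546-8275670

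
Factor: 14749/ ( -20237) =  - 43^1*59^( - 1 ) = - 43/59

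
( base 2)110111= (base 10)55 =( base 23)29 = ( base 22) 2B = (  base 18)31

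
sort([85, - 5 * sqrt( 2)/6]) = [ - 5 * sqrt( 2)/6 , 85]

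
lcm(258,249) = 21414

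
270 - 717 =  - 447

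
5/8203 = 5/8203 = 0.00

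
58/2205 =58/2205= 0.03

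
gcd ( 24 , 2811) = 3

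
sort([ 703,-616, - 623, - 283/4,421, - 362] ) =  [ - 623, - 616, - 362, - 283/4,421,703 ]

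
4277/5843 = 4277/5843 =0.73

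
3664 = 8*458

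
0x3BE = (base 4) 32332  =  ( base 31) us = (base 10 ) 958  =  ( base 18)2H4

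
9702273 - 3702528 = 5999745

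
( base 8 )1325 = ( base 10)725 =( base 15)335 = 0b1011010101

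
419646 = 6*69941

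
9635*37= 356495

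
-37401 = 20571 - 57972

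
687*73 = 50151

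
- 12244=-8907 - 3337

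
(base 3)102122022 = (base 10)8486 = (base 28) AN2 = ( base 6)103142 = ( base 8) 20446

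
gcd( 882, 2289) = 21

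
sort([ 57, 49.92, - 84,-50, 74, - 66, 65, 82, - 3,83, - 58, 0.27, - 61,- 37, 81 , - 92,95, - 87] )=[ - 92,-87, - 84,- 66, - 61 , - 58,-50, - 37, - 3, 0.27, 49.92,57, 65, 74, 81, 82 , 83,  95 ]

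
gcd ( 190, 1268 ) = 2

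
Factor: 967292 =2^2 * 241823^1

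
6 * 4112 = 24672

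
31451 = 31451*1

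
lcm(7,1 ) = 7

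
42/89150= 21/44575 = 0.00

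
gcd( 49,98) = 49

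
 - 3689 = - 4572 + 883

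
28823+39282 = 68105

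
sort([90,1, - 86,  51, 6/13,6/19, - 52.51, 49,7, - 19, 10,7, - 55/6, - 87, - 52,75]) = [ - 87, - 86, - 52.51, - 52,-19, - 55/6,6/19,6/13,1,7, 7,10,49,51,75 , 90 ]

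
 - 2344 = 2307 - 4651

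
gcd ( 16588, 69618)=2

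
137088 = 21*6528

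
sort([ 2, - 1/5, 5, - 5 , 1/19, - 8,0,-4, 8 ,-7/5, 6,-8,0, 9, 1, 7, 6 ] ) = [ - 8,-8, - 5,-4,-7/5,-1/5, 0,0, 1/19, 1, 2, 5, 6, 6,7, 8, 9 ] 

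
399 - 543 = -144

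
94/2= 47 = 47.00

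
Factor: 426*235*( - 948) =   -  94904280=- 2^3*3^2*5^1*47^1*71^1*79^1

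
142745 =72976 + 69769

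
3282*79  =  259278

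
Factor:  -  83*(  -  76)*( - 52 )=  - 328016 = -2^4*13^1*19^1*83^1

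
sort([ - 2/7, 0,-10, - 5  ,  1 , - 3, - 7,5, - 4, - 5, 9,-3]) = [ - 10,  -  7,-5, - 5 ,- 4, - 3,- 3, - 2/7,0, 1,5, 9]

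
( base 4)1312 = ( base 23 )53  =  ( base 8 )166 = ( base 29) 42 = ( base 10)118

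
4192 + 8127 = 12319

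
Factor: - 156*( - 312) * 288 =2^10*3^4 * 13^2 = 14017536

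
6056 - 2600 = 3456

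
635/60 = 127/12 = 10.58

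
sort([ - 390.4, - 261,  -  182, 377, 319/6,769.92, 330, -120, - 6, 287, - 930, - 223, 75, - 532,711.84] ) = [-930,-532, - 390.4, - 261 ,  -  223, - 182,- 120, - 6, 319/6,  75, 287,330, 377, 711.84, 769.92 ]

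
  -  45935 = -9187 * 5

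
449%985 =449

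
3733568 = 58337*64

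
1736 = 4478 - 2742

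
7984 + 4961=12945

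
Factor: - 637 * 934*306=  - 2^2*3^2 * 7^2*13^1*17^1*467^1  =  - 182057148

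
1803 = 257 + 1546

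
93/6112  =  93/6112 = 0.02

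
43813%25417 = 18396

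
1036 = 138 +898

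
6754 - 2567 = 4187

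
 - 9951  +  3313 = - 6638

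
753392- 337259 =416133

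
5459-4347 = 1112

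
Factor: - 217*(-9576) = 2^3*3^2*7^2*19^1*31^1 = 2077992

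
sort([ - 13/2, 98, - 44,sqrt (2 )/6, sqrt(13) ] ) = [-44, - 13/2,sqrt ( 2)/6,sqrt (13 ),98]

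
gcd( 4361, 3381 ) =49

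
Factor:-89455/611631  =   -3^( - 6)*5^1*839^( - 1) * 17891^1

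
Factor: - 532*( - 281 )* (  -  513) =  - 76689396 = - 2^2 * 3^3 * 7^1*19^2*281^1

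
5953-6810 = -857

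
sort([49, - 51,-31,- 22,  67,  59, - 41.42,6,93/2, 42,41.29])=[ - 51 , - 41.42 , - 31, - 22 , 6,41.29 , 42, 93/2,49, 59, 67] 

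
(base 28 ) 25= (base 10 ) 61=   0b111101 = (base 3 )2021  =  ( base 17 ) 3a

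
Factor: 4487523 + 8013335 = 2^1*6250429^1  =  12500858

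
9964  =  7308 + 2656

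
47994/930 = 7999/155 = 51.61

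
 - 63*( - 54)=3402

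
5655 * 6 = 33930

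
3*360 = 1080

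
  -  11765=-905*13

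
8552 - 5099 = 3453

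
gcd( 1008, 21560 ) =56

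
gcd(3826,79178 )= 2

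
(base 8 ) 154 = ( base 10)108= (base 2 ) 1101100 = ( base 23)4G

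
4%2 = 0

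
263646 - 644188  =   - 380542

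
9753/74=131 + 59/74 = 131.80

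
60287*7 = 422009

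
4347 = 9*483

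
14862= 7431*2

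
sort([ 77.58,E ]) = [E,77.58 ]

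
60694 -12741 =47953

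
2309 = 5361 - 3052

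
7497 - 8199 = - 702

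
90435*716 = 64751460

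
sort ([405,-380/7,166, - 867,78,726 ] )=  [- 867, - 380/7 , 78,  166, 405,726 ]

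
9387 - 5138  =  4249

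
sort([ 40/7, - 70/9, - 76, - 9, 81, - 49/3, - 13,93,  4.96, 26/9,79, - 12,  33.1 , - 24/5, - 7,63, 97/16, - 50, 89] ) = [ - 76 , - 50, - 49/3, - 13,  -  12 , - 9, - 70/9, - 7,  -  24/5 , 26/9,  4.96,40/7, 97/16 , 33.1,63, 79, 81, 89,93]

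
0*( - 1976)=0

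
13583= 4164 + 9419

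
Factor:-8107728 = -2^4*3^1* 53^1*3187^1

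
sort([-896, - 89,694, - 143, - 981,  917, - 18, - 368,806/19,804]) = [-981,-896, -368,- 143,-89,-18 , 806/19,694,804,917]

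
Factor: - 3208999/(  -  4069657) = 29^( - 1) *140333^( - 1)*3208999^1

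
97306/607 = 97306/607 = 160.31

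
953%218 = 81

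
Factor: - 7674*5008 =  - 2^5*3^1*313^1*1279^1 = - 38431392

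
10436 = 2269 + 8167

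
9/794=9/794 = 0.01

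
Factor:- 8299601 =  - 691^1*12011^1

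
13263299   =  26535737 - 13272438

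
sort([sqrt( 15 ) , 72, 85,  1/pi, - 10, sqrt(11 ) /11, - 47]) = [ - 47, - 10, sqrt ( 11)/11, 1/pi,sqrt( 15),72, 85]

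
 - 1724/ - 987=1 +737/987 = 1.75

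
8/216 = 1/27 = 0.04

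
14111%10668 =3443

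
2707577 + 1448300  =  4155877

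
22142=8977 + 13165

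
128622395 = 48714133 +79908262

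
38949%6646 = 5719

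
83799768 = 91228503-7428735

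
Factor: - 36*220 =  - 2^4*3^2 *5^1*11^1 = -7920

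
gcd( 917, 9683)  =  1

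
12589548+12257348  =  24846896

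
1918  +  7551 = 9469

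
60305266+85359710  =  145664976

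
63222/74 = 31611/37 =854.35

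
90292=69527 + 20765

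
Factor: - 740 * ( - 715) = 2^2*5^2*11^1*13^1 * 37^1 = 529100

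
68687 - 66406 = 2281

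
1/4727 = 1/4727 = 0.00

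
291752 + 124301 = 416053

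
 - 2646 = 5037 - 7683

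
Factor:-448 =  - 2^6*7^1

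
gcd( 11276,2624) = 4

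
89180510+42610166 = 131790676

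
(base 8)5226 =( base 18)86A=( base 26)406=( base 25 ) 48A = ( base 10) 2710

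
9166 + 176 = 9342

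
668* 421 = 281228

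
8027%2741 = 2545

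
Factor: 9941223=3^1*3313741^1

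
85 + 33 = 118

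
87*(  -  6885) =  - 598995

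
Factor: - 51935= -5^1*13^1*17^1* 47^1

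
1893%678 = 537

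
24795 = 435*57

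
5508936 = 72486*76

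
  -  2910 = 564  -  3474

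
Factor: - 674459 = - 787^1*857^1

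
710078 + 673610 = 1383688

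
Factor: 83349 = 3^5*7^3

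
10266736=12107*848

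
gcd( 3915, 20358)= 783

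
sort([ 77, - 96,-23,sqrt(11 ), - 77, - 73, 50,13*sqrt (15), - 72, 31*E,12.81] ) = [ - 96, - 77, - 73, - 72, - 23,sqrt ( 11), 12.81,50,  13 * sqrt(15),77, 31* E ]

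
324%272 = 52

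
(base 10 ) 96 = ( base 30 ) 36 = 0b1100000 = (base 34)2S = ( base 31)33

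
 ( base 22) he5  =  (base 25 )dgg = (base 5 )233131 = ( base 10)8541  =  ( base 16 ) 215D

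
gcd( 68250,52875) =375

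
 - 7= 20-27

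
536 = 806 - 270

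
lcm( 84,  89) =7476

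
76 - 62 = 14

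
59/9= 6 + 5/9 = 6.56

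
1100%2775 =1100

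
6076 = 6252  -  176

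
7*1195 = 8365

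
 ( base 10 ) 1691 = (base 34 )1fp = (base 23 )34C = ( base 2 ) 11010011011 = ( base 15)77B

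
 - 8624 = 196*(  -  44)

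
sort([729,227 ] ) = [ 227, 729]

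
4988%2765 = 2223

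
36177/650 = 36177/650 =55.66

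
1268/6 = 634/3= 211.33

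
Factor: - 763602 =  - 2^1*3^1*7^1 * 18181^1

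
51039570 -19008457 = 32031113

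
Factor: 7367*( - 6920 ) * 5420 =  - 276309648800  =  -  2^5 * 5^2*53^1 * 139^1*173^1 * 271^1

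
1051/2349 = 1051/2349 = 0.45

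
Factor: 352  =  2^5*  11^1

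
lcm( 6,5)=30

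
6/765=2/255 = 0.01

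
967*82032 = 79324944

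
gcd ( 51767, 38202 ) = 1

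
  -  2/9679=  - 2/9679 = - 0.00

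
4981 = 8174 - 3193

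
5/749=5/749 = 0.01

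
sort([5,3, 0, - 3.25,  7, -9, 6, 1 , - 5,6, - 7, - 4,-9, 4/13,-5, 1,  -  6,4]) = [-9, - 9, - 7, - 6, - 5, - 5, - 4,- 3.25, 0, 4/13 , 1, 1,3,4, 5, 6, 6,7] 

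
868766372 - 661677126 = 207089246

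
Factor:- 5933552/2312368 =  - 370847/144523 = - 43^( - 1 )*359^1*1033^1*3361^( - 1 ) 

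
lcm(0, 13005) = 0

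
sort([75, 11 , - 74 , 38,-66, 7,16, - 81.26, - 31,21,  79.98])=[ - 81.26, - 74, -66, - 31, 7,11,16, 21, 38, 75,79.98]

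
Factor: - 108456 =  - 2^3*3^1 * 4519^1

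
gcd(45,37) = 1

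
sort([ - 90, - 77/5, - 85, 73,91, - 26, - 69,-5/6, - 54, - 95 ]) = [ - 95, - 90, - 85,  -  69, - 54 , - 26, - 77/5, - 5/6, 73,91]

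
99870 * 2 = 199740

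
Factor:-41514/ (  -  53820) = 6919/8970 = 2^( - 1) *3^(-1) * 5^(  -  1 ) * 11^1*13^( - 1)*17^1*23^(-1 )*37^1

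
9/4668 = 3/1556 = 0.00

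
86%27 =5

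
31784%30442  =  1342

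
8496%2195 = 1911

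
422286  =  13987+408299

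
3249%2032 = 1217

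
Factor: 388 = 2^2*97^1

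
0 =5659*0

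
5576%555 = 26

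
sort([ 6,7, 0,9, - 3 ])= [ - 3, 0,  6, 7, 9]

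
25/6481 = 25/6481 = 0.00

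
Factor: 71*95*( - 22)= -2^1*5^1*11^1* 19^1*71^1= - 148390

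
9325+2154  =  11479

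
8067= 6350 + 1717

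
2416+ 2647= 5063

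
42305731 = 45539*929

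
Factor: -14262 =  - 2^1 * 3^1*2377^1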